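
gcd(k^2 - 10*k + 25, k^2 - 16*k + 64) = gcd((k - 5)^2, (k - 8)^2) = 1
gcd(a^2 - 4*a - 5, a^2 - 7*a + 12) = 1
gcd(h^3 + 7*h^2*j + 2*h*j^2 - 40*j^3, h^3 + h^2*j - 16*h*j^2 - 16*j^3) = h + 4*j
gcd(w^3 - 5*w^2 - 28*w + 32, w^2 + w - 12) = w + 4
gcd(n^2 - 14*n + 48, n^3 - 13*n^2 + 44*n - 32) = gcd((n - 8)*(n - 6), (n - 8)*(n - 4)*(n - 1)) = n - 8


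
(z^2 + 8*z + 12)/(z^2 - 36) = (z + 2)/(z - 6)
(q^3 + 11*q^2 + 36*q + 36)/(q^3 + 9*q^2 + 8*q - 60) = (q^2 + 5*q + 6)/(q^2 + 3*q - 10)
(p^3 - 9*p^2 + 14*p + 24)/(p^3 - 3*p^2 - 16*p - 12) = (p - 4)/(p + 2)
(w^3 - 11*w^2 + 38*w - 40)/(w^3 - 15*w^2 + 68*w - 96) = (w^2 - 7*w + 10)/(w^2 - 11*w + 24)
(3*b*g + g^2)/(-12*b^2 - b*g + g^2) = -g/(4*b - g)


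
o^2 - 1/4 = (o - 1/2)*(o + 1/2)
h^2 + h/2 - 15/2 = (h - 5/2)*(h + 3)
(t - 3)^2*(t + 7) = t^3 + t^2 - 33*t + 63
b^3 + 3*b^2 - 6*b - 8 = (b - 2)*(b + 1)*(b + 4)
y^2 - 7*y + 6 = (y - 6)*(y - 1)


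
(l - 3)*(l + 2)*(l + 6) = l^3 + 5*l^2 - 12*l - 36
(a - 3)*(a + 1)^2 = a^3 - a^2 - 5*a - 3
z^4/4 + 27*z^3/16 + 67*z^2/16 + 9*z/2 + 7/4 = (z/2 + 1/2)*(z/2 + 1)*(z + 7/4)*(z + 2)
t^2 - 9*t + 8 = (t - 8)*(t - 1)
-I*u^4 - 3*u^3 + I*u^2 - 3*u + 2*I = (u - 2*I)*(u - I)^2*(-I*u + 1)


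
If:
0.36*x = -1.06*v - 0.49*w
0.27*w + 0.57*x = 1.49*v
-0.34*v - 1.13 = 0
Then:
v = -3.32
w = 20.82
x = -18.55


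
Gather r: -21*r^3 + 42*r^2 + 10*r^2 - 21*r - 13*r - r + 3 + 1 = -21*r^3 + 52*r^2 - 35*r + 4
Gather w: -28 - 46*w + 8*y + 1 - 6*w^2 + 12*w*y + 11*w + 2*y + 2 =-6*w^2 + w*(12*y - 35) + 10*y - 25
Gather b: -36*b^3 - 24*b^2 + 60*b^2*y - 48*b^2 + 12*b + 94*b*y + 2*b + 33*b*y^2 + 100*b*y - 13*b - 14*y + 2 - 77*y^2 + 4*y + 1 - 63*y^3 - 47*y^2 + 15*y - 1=-36*b^3 + b^2*(60*y - 72) + b*(33*y^2 + 194*y + 1) - 63*y^3 - 124*y^2 + 5*y + 2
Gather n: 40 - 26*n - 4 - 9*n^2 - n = -9*n^2 - 27*n + 36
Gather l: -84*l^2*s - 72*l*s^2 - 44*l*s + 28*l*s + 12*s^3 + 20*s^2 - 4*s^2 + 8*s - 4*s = -84*l^2*s + l*(-72*s^2 - 16*s) + 12*s^3 + 16*s^2 + 4*s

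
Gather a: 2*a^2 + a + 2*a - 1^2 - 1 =2*a^2 + 3*a - 2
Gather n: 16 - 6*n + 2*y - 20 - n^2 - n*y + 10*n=-n^2 + n*(4 - y) + 2*y - 4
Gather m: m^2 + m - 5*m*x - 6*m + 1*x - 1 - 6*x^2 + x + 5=m^2 + m*(-5*x - 5) - 6*x^2 + 2*x + 4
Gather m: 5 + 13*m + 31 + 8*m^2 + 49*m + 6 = 8*m^2 + 62*m + 42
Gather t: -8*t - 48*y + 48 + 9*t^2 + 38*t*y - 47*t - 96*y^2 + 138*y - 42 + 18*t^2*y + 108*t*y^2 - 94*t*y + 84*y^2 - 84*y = t^2*(18*y + 9) + t*(108*y^2 - 56*y - 55) - 12*y^2 + 6*y + 6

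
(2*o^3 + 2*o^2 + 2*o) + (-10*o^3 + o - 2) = -8*o^3 + 2*o^2 + 3*o - 2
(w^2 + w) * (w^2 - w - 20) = w^4 - 21*w^2 - 20*w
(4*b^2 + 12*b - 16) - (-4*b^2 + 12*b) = 8*b^2 - 16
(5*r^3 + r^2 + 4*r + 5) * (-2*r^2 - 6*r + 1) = -10*r^5 - 32*r^4 - 9*r^3 - 33*r^2 - 26*r + 5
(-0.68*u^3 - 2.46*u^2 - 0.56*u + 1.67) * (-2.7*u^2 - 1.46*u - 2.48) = 1.836*u^5 + 7.6348*u^4 + 6.79*u^3 + 2.4094*u^2 - 1.0494*u - 4.1416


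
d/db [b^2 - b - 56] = 2*b - 1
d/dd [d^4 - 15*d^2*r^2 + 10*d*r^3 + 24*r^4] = 4*d^3 - 30*d*r^2 + 10*r^3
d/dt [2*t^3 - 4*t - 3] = 6*t^2 - 4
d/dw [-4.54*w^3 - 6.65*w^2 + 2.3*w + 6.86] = -13.62*w^2 - 13.3*w + 2.3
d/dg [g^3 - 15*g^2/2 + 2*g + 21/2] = 3*g^2 - 15*g + 2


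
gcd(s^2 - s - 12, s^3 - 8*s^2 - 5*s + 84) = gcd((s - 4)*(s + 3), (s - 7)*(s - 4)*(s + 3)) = s^2 - s - 12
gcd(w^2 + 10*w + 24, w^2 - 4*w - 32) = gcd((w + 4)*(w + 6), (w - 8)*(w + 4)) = w + 4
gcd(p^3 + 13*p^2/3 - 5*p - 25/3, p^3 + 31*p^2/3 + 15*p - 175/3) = p^2 + 10*p/3 - 25/3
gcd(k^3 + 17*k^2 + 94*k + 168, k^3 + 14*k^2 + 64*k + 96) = k^2 + 10*k + 24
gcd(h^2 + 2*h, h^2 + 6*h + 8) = h + 2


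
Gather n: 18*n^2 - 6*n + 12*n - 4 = 18*n^2 + 6*n - 4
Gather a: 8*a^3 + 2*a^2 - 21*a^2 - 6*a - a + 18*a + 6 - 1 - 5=8*a^3 - 19*a^2 + 11*a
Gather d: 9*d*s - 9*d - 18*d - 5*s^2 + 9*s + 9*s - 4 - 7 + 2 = d*(9*s - 27) - 5*s^2 + 18*s - 9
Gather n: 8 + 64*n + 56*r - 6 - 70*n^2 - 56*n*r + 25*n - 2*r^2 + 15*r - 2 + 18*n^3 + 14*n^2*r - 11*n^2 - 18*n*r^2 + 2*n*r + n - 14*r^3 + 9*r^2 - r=18*n^3 + n^2*(14*r - 81) + n*(-18*r^2 - 54*r + 90) - 14*r^3 + 7*r^2 + 70*r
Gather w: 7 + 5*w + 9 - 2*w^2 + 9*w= -2*w^2 + 14*w + 16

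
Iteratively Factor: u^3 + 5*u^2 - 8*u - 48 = (u - 3)*(u^2 + 8*u + 16) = (u - 3)*(u + 4)*(u + 4)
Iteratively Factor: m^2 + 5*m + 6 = (m + 3)*(m + 2)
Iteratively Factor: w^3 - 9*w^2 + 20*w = (w)*(w^2 - 9*w + 20) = w*(w - 4)*(w - 5)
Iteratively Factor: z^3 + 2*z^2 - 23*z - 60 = (z - 5)*(z^2 + 7*z + 12) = (z - 5)*(z + 3)*(z + 4)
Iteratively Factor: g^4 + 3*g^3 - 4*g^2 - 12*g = (g + 3)*(g^3 - 4*g) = (g - 2)*(g + 3)*(g^2 + 2*g) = (g - 2)*(g + 2)*(g + 3)*(g)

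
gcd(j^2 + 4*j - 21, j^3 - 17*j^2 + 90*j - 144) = j - 3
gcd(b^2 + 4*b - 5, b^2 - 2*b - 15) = 1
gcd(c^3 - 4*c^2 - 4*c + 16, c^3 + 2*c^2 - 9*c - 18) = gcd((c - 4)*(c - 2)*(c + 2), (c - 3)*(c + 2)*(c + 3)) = c + 2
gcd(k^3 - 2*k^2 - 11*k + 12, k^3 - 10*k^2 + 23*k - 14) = k - 1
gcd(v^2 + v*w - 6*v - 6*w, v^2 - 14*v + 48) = v - 6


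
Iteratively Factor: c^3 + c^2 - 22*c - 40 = (c + 4)*(c^2 - 3*c - 10) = (c - 5)*(c + 4)*(c + 2)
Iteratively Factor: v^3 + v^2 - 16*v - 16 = (v - 4)*(v^2 + 5*v + 4) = (v - 4)*(v + 1)*(v + 4)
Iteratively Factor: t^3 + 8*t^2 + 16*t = (t + 4)*(t^2 + 4*t) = (t + 4)^2*(t)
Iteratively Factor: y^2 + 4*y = (y)*(y + 4)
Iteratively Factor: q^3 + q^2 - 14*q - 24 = (q + 2)*(q^2 - q - 12) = (q - 4)*(q + 2)*(q + 3)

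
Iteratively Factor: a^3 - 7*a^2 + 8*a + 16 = (a + 1)*(a^2 - 8*a + 16) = (a - 4)*(a + 1)*(a - 4)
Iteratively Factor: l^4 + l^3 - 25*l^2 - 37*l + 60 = (l - 5)*(l^3 + 6*l^2 + 5*l - 12) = (l - 5)*(l + 4)*(l^2 + 2*l - 3) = (l - 5)*(l - 1)*(l + 4)*(l + 3)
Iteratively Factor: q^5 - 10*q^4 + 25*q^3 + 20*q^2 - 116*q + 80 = (q - 5)*(q^4 - 5*q^3 + 20*q - 16) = (q - 5)*(q + 2)*(q^3 - 7*q^2 + 14*q - 8) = (q - 5)*(q - 2)*(q + 2)*(q^2 - 5*q + 4) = (q - 5)*(q - 4)*(q - 2)*(q + 2)*(q - 1)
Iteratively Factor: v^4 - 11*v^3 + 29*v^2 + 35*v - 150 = (v - 5)*(v^3 - 6*v^2 - v + 30) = (v - 5)*(v - 3)*(v^2 - 3*v - 10) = (v - 5)*(v - 3)*(v + 2)*(v - 5)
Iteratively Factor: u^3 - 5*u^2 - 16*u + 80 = (u - 5)*(u^2 - 16) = (u - 5)*(u + 4)*(u - 4)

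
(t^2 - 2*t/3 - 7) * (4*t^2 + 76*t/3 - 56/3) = 4*t^4 + 68*t^3/3 - 572*t^2/9 - 1484*t/9 + 392/3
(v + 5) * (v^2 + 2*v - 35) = v^3 + 7*v^2 - 25*v - 175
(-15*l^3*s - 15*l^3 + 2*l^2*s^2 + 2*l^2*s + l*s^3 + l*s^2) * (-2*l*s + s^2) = 30*l^4*s^2 + 30*l^4*s - 19*l^3*s^3 - 19*l^3*s^2 + l*s^5 + l*s^4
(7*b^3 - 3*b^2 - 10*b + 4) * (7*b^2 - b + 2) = 49*b^5 - 28*b^4 - 53*b^3 + 32*b^2 - 24*b + 8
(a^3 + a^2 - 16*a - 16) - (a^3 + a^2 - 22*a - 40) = 6*a + 24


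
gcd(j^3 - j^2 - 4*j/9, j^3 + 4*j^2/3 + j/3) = j^2 + j/3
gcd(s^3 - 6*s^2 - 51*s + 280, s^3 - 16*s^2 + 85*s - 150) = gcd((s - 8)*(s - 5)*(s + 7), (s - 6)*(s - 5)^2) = s - 5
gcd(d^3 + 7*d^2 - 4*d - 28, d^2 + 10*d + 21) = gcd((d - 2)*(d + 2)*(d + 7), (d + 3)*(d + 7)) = d + 7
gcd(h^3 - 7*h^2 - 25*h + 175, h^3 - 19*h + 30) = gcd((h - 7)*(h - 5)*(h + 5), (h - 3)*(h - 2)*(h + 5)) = h + 5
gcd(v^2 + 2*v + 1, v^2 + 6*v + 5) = v + 1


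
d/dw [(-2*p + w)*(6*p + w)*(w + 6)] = -12*p^2 + 8*p*w + 24*p + 3*w^2 + 12*w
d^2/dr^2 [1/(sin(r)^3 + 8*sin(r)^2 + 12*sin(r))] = (-9*sin(r)^3 - 88*sin(r)^2 - 268*sin(r) - 160 + 312/sin(r) + 576/sin(r)^2 + 288/sin(r)^3)/((sin(r) + 2)^3*(sin(r) + 6)^3)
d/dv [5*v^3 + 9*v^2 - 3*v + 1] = 15*v^2 + 18*v - 3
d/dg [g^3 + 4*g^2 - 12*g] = 3*g^2 + 8*g - 12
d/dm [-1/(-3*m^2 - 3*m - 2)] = 3*(-2*m - 1)/(3*m^2 + 3*m + 2)^2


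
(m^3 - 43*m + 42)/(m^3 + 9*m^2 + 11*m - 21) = (m - 6)/(m + 3)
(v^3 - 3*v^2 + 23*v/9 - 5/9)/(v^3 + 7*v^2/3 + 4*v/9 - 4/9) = (3*v^2 - 8*v + 5)/(3*v^2 + 8*v + 4)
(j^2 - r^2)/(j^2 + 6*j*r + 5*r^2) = (j - r)/(j + 5*r)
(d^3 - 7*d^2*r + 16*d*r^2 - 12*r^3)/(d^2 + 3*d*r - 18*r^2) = (d^2 - 4*d*r + 4*r^2)/(d + 6*r)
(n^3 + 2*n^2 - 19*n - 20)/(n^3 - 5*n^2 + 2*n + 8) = (n + 5)/(n - 2)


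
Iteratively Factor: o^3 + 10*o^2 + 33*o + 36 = (o + 4)*(o^2 + 6*o + 9) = (o + 3)*(o + 4)*(o + 3)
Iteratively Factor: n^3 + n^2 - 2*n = (n + 2)*(n^2 - n) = (n - 1)*(n + 2)*(n)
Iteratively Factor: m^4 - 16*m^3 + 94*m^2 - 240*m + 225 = (m - 5)*(m^3 - 11*m^2 + 39*m - 45) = (m - 5)^2*(m^2 - 6*m + 9) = (m - 5)^2*(m - 3)*(m - 3)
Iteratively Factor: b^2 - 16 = (b + 4)*(b - 4)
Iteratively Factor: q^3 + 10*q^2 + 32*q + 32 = (q + 4)*(q^2 + 6*q + 8) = (q + 4)^2*(q + 2)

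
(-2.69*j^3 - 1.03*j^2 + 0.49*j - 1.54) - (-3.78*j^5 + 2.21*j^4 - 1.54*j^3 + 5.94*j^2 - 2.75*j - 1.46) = 3.78*j^5 - 2.21*j^4 - 1.15*j^3 - 6.97*j^2 + 3.24*j - 0.0800000000000001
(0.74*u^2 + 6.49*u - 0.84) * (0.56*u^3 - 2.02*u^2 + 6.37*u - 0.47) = 0.4144*u^5 + 2.1396*u^4 - 8.8664*u^3 + 42.6903*u^2 - 8.4011*u + 0.3948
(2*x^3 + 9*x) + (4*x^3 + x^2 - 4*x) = 6*x^3 + x^2 + 5*x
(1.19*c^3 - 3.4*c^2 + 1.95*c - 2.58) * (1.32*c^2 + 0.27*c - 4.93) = 1.5708*c^5 - 4.1667*c^4 - 4.2107*c^3 + 13.8829*c^2 - 10.3101*c + 12.7194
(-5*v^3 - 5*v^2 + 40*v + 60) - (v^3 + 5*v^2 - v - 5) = -6*v^3 - 10*v^2 + 41*v + 65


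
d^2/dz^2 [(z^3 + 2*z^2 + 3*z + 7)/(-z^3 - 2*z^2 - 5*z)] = 2*(6*z^5 - 30*z^4 - 114*z^3 - 189*z^2 - 210*z - 175)/(z^3*(z^6 + 6*z^5 + 27*z^4 + 68*z^3 + 135*z^2 + 150*z + 125))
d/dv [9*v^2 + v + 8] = 18*v + 1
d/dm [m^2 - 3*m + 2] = 2*m - 3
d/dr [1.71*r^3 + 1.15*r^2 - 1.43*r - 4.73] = 5.13*r^2 + 2.3*r - 1.43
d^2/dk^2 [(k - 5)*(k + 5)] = 2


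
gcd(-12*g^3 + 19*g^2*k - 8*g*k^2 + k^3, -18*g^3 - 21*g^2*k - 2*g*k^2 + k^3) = 1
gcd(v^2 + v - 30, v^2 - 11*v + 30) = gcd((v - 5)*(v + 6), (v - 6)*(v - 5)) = v - 5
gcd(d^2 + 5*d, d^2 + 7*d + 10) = d + 5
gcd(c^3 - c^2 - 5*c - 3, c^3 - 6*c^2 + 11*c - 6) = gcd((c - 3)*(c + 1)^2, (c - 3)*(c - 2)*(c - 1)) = c - 3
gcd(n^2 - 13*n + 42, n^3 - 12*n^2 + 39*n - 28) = n - 7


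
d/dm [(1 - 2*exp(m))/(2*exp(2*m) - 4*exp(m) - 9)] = (4*exp(2*m) - 4*exp(m) + 22)*exp(m)/(4*exp(4*m) - 16*exp(3*m) - 20*exp(2*m) + 72*exp(m) + 81)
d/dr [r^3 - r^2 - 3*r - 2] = 3*r^2 - 2*r - 3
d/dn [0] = 0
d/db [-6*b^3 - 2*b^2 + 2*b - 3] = -18*b^2 - 4*b + 2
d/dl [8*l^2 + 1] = 16*l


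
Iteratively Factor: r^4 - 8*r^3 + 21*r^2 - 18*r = (r)*(r^3 - 8*r^2 + 21*r - 18) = r*(r - 3)*(r^2 - 5*r + 6) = r*(r - 3)*(r - 2)*(r - 3)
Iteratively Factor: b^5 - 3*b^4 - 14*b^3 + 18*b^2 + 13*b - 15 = (b + 3)*(b^4 - 6*b^3 + 4*b^2 + 6*b - 5) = (b - 1)*(b + 3)*(b^3 - 5*b^2 - b + 5) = (b - 1)^2*(b + 3)*(b^2 - 4*b - 5) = (b - 5)*(b - 1)^2*(b + 3)*(b + 1)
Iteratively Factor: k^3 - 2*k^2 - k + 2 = (k - 2)*(k^2 - 1) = (k - 2)*(k - 1)*(k + 1)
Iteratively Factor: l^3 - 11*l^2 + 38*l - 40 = (l - 5)*(l^2 - 6*l + 8) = (l - 5)*(l - 4)*(l - 2)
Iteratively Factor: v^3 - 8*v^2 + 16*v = (v)*(v^2 - 8*v + 16) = v*(v - 4)*(v - 4)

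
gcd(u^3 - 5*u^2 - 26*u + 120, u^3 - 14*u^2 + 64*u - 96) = u^2 - 10*u + 24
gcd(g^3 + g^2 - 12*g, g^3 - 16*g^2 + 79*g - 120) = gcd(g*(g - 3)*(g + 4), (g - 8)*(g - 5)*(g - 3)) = g - 3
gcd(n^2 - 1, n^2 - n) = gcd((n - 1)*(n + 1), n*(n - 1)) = n - 1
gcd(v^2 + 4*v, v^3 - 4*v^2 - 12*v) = v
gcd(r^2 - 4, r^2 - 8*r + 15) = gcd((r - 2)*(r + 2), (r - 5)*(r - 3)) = 1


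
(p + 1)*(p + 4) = p^2 + 5*p + 4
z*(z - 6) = z^2 - 6*z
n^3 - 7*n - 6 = (n - 3)*(n + 1)*(n + 2)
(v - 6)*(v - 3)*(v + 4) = v^3 - 5*v^2 - 18*v + 72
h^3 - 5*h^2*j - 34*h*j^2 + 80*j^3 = (h - 8*j)*(h - 2*j)*(h + 5*j)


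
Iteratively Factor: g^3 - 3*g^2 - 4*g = (g)*(g^2 - 3*g - 4) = g*(g + 1)*(g - 4)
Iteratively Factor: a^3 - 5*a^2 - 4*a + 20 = (a - 5)*(a^2 - 4) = (a - 5)*(a + 2)*(a - 2)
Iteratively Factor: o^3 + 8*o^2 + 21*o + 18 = (o + 2)*(o^2 + 6*o + 9) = (o + 2)*(o + 3)*(o + 3)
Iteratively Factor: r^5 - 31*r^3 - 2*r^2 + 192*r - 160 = (r - 2)*(r^4 + 2*r^3 - 27*r^2 - 56*r + 80) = (r - 2)*(r - 1)*(r^3 + 3*r^2 - 24*r - 80) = (r - 2)*(r - 1)*(r + 4)*(r^2 - r - 20) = (r - 5)*(r - 2)*(r - 1)*(r + 4)*(r + 4)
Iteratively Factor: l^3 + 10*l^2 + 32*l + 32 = (l + 2)*(l^2 + 8*l + 16) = (l + 2)*(l + 4)*(l + 4)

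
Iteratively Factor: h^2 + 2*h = (h)*(h + 2)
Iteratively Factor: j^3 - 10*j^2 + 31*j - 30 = (j - 5)*(j^2 - 5*j + 6) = (j - 5)*(j - 3)*(j - 2)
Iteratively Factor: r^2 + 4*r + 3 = (r + 1)*(r + 3)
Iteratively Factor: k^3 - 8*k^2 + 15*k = (k - 3)*(k^2 - 5*k) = (k - 5)*(k - 3)*(k)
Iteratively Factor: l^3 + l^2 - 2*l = (l)*(l^2 + l - 2) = l*(l - 1)*(l + 2)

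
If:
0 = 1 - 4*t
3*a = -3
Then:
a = -1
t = 1/4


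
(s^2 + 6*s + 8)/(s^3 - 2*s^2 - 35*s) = (s^2 + 6*s + 8)/(s*(s^2 - 2*s - 35))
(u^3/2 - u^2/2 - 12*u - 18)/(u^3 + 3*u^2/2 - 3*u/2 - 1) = (u^2 - 3*u - 18)/(2*u^2 - u - 1)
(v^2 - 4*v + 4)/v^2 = 1 - 4/v + 4/v^2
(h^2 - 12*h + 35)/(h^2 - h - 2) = (-h^2 + 12*h - 35)/(-h^2 + h + 2)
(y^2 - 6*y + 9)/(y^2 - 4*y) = (y^2 - 6*y + 9)/(y*(y - 4))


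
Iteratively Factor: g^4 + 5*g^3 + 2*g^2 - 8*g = (g)*(g^3 + 5*g^2 + 2*g - 8) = g*(g - 1)*(g^2 + 6*g + 8) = g*(g - 1)*(g + 4)*(g + 2)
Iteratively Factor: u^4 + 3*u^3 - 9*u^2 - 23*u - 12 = (u - 3)*(u^3 + 6*u^2 + 9*u + 4) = (u - 3)*(u + 1)*(u^2 + 5*u + 4) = (u - 3)*(u + 1)*(u + 4)*(u + 1)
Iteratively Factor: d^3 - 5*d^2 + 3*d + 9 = (d - 3)*(d^2 - 2*d - 3) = (d - 3)*(d + 1)*(d - 3)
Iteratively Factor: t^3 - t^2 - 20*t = (t + 4)*(t^2 - 5*t) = t*(t + 4)*(t - 5)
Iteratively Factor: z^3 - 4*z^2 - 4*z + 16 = (z - 2)*(z^2 - 2*z - 8) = (z - 2)*(z + 2)*(z - 4)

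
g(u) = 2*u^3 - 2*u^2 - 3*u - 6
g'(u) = 6*u^2 - 4*u - 3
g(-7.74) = -1029.96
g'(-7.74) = 387.41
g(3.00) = 21.00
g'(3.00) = 39.00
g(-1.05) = -7.37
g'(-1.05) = 7.82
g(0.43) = -7.50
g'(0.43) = -3.61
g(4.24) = 97.77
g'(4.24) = 87.91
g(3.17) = 28.10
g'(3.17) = 44.61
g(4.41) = 113.41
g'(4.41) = 96.05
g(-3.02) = -70.27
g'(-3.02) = 63.80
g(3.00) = 21.00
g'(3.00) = 39.00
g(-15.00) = -7161.00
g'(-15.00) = 1407.00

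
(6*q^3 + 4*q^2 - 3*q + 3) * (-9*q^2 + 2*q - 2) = -54*q^5 - 24*q^4 + 23*q^3 - 41*q^2 + 12*q - 6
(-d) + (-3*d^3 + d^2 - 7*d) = -3*d^3 + d^2 - 8*d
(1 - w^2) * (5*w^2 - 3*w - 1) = -5*w^4 + 3*w^3 + 6*w^2 - 3*w - 1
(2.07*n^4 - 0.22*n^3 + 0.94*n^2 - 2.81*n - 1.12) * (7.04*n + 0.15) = 14.5728*n^5 - 1.2383*n^4 + 6.5846*n^3 - 19.6414*n^2 - 8.3063*n - 0.168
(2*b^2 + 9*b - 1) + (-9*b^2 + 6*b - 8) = -7*b^2 + 15*b - 9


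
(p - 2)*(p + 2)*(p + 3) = p^3 + 3*p^2 - 4*p - 12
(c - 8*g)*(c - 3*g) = c^2 - 11*c*g + 24*g^2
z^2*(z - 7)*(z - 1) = z^4 - 8*z^3 + 7*z^2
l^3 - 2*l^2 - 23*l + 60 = (l - 4)*(l - 3)*(l + 5)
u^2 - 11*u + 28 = (u - 7)*(u - 4)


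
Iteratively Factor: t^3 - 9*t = (t + 3)*(t^2 - 3*t) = t*(t + 3)*(t - 3)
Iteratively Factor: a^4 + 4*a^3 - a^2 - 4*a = (a - 1)*(a^3 + 5*a^2 + 4*a) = (a - 1)*(a + 4)*(a^2 + a) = a*(a - 1)*(a + 4)*(a + 1)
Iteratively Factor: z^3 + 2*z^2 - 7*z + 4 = (z - 1)*(z^2 + 3*z - 4) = (z - 1)^2*(z + 4)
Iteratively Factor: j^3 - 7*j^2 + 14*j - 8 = (j - 1)*(j^2 - 6*j + 8) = (j - 2)*(j - 1)*(j - 4)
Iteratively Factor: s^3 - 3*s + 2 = (s - 1)*(s^2 + s - 2) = (s - 1)^2*(s + 2)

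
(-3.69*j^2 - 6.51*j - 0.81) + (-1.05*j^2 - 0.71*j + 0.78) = -4.74*j^2 - 7.22*j - 0.03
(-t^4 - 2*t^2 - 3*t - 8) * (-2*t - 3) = 2*t^5 + 3*t^4 + 4*t^3 + 12*t^2 + 25*t + 24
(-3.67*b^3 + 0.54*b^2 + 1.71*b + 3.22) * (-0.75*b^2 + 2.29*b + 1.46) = 2.7525*b^5 - 8.8093*b^4 - 5.4041*b^3 + 2.2893*b^2 + 9.8704*b + 4.7012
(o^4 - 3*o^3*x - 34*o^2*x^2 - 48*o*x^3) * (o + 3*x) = o^5 - 43*o^3*x^2 - 150*o^2*x^3 - 144*o*x^4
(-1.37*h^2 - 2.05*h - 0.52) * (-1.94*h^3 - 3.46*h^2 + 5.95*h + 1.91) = 2.6578*h^5 + 8.7172*h^4 - 0.0497000000000014*h^3 - 13.015*h^2 - 7.0095*h - 0.9932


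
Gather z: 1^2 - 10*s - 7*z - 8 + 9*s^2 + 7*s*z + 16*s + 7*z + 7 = 9*s^2 + 7*s*z + 6*s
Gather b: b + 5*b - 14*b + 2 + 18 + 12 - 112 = -8*b - 80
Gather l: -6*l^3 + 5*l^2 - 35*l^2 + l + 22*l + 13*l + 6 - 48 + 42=-6*l^3 - 30*l^2 + 36*l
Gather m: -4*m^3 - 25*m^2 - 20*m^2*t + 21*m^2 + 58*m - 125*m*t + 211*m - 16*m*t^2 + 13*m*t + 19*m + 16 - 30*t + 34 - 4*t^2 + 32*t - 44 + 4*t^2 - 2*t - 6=-4*m^3 + m^2*(-20*t - 4) + m*(-16*t^2 - 112*t + 288)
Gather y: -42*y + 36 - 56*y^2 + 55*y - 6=-56*y^2 + 13*y + 30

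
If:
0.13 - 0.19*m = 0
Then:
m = 0.68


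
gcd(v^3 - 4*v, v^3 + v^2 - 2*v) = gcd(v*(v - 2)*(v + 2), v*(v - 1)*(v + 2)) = v^2 + 2*v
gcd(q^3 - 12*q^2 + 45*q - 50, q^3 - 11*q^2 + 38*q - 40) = q^2 - 7*q + 10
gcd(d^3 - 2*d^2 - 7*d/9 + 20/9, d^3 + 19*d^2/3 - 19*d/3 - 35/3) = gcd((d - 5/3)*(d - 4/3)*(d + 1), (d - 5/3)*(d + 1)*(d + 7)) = d^2 - 2*d/3 - 5/3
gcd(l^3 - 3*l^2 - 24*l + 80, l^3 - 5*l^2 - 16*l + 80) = l - 4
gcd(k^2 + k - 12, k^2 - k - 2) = 1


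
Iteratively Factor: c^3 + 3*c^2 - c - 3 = (c - 1)*(c^2 + 4*c + 3) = (c - 1)*(c + 3)*(c + 1)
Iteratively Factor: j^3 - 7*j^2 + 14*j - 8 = (j - 4)*(j^2 - 3*j + 2) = (j - 4)*(j - 1)*(j - 2)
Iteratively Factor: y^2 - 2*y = (y)*(y - 2)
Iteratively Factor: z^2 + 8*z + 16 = (z + 4)*(z + 4)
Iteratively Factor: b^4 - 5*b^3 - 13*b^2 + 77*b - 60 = (b - 1)*(b^3 - 4*b^2 - 17*b + 60) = (b - 1)*(b + 4)*(b^2 - 8*b + 15) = (b - 3)*(b - 1)*(b + 4)*(b - 5)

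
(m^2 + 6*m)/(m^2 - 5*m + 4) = m*(m + 6)/(m^2 - 5*m + 4)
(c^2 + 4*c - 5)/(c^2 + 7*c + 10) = (c - 1)/(c + 2)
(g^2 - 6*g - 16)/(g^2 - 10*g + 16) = (g + 2)/(g - 2)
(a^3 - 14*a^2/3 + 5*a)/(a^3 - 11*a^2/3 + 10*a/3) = (a - 3)/(a - 2)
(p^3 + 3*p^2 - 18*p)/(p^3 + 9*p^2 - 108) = p/(p + 6)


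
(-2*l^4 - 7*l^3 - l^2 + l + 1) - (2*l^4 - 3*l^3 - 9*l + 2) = -4*l^4 - 4*l^3 - l^2 + 10*l - 1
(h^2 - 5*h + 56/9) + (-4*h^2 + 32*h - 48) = -3*h^2 + 27*h - 376/9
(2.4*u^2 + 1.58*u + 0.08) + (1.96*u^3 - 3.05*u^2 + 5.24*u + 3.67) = 1.96*u^3 - 0.65*u^2 + 6.82*u + 3.75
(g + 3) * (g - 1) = g^2 + 2*g - 3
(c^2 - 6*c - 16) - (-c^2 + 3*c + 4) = 2*c^2 - 9*c - 20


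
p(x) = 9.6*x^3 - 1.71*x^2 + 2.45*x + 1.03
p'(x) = 28.8*x^2 - 3.42*x + 2.45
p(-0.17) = 0.52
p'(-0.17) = 3.86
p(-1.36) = -29.61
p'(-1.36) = 60.37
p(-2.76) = -220.59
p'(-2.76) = 231.28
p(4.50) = 852.23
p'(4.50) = 570.26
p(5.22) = 1332.70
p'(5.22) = 769.35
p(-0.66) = -4.09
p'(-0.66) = 17.25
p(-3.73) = -530.09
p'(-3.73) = 415.90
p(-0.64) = -3.75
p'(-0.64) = 16.44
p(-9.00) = -7157.93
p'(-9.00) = 2366.03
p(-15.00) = -32820.47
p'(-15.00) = 6533.75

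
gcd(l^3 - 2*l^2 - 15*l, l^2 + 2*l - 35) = l - 5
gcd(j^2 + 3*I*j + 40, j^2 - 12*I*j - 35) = j - 5*I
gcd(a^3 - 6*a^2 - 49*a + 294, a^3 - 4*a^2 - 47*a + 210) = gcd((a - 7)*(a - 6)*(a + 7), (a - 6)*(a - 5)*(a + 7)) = a^2 + a - 42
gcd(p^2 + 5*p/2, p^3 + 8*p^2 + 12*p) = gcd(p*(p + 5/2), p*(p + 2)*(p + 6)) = p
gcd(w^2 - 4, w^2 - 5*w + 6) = w - 2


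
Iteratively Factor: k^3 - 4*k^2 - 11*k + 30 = (k - 2)*(k^2 - 2*k - 15) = (k - 2)*(k + 3)*(k - 5)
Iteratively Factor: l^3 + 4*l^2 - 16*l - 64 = (l + 4)*(l^2 - 16) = (l - 4)*(l + 4)*(l + 4)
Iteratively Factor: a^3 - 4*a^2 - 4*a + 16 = (a - 2)*(a^2 - 2*a - 8) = (a - 4)*(a - 2)*(a + 2)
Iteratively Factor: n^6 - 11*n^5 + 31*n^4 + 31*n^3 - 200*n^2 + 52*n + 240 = (n - 2)*(n^5 - 9*n^4 + 13*n^3 + 57*n^2 - 86*n - 120) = (n - 5)*(n - 2)*(n^4 - 4*n^3 - 7*n^2 + 22*n + 24) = (n - 5)*(n - 4)*(n - 2)*(n^3 - 7*n - 6) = (n - 5)*(n - 4)*(n - 2)*(n + 2)*(n^2 - 2*n - 3) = (n - 5)*(n - 4)*(n - 3)*(n - 2)*(n + 2)*(n + 1)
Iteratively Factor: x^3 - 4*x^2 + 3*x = (x - 3)*(x^2 - x) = x*(x - 3)*(x - 1)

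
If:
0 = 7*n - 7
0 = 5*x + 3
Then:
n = 1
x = -3/5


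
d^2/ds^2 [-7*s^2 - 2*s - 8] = -14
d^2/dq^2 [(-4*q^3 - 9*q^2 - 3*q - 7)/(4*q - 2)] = (-16*q^3 + 24*q^2 - 12*q - 43)/(8*q^3 - 12*q^2 + 6*q - 1)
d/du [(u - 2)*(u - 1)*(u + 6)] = 3*u^2 + 6*u - 16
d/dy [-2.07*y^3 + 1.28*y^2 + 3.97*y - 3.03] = -6.21*y^2 + 2.56*y + 3.97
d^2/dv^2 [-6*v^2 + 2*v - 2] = -12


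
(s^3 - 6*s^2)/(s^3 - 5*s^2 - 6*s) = s/(s + 1)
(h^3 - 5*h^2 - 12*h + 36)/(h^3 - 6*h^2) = (h^2 + h - 6)/h^2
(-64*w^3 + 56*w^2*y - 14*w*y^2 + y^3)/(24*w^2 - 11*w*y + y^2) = (8*w^2 - 6*w*y + y^2)/(-3*w + y)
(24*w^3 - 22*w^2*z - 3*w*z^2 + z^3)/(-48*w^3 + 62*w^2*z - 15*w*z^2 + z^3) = (4*w + z)/(-8*w + z)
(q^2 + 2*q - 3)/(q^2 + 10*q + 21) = (q - 1)/(q + 7)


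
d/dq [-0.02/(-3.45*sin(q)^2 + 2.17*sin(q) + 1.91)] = (0.0434 - 0.138*sin(q))*cos(q)/(-3.45*sin(q)^2 + 2.17*sin(q) + 1.91)^2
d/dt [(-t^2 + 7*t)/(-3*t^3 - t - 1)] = (-t*(t - 7)*(9*t^2 + 1) + (2*t - 7)*(3*t^3 + t + 1))/(3*t^3 + t + 1)^2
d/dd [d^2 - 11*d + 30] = 2*d - 11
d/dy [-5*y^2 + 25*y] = 25 - 10*y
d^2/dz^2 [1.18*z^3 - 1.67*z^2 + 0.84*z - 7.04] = 7.08*z - 3.34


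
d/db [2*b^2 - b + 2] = 4*b - 1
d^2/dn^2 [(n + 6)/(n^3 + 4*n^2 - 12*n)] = 2*(3*n^2 - 6*n + 4)/(n^3*(n^3 - 6*n^2 + 12*n - 8))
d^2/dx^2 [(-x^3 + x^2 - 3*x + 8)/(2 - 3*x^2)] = 2*(33*x^3 - 234*x^2 + 66*x - 52)/(27*x^6 - 54*x^4 + 36*x^2 - 8)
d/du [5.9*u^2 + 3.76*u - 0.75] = 11.8*u + 3.76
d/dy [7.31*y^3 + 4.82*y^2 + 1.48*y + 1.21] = 21.93*y^2 + 9.64*y + 1.48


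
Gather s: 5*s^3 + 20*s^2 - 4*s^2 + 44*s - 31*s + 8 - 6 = 5*s^3 + 16*s^2 + 13*s + 2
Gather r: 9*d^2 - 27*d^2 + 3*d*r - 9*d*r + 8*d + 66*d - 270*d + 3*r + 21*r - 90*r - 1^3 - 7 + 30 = -18*d^2 - 196*d + r*(-6*d - 66) + 22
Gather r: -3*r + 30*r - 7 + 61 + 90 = 27*r + 144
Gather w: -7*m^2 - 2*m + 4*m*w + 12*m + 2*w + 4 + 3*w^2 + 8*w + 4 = -7*m^2 + 10*m + 3*w^2 + w*(4*m + 10) + 8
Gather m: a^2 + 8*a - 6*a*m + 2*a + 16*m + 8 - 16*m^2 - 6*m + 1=a^2 + 10*a - 16*m^2 + m*(10 - 6*a) + 9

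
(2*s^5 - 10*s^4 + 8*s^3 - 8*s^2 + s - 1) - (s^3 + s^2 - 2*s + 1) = 2*s^5 - 10*s^4 + 7*s^3 - 9*s^2 + 3*s - 2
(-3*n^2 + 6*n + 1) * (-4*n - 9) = 12*n^3 + 3*n^2 - 58*n - 9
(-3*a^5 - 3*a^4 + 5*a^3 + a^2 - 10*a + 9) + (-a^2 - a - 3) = -3*a^5 - 3*a^4 + 5*a^3 - 11*a + 6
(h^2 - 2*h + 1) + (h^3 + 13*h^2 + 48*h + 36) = h^3 + 14*h^2 + 46*h + 37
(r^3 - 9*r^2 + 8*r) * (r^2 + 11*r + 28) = r^5 + 2*r^4 - 63*r^3 - 164*r^2 + 224*r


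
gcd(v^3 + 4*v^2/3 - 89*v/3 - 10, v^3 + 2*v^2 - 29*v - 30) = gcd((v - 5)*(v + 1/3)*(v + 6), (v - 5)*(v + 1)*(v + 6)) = v^2 + v - 30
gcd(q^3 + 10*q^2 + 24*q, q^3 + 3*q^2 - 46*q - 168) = q^2 + 10*q + 24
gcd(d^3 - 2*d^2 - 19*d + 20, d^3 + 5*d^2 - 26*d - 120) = d^2 - d - 20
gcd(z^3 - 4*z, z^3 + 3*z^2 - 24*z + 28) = z - 2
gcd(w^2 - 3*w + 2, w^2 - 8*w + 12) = w - 2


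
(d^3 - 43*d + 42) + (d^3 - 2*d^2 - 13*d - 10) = 2*d^3 - 2*d^2 - 56*d + 32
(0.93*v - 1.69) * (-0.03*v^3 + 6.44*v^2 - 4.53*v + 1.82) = -0.0279*v^4 + 6.0399*v^3 - 15.0965*v^2 + 9.3483*v - 3.0758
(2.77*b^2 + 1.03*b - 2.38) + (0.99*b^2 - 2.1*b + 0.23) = 3.76*b^2 - 1.07*b - 2.15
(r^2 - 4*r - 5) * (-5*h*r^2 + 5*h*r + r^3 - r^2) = -5*h*r^4 + 25*h*r^3 + 5*h*r^2 - 25*h*r + r^5 - 5*r^4 - r^3 + 5*r^2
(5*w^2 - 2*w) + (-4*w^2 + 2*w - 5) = w^2 - 5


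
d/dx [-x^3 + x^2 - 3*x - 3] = -3*x^2 + 2*x - 3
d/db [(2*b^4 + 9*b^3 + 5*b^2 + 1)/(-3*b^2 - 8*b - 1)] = (-12*b^5 - 75*b^4 - 152*b^3 - 67*b^2 - 4*b + 8)/(9*b^4 + 48*b^3 + 70*b^2 + 16*b + 1)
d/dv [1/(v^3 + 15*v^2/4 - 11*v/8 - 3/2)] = 8*(-24*v^2 - 60*v + 11)/(8*v^3 + 30*v^2 - 11*v - 12)^2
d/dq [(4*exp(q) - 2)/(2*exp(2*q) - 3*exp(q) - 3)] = (-8*exp(2*q) + 8*exp(q) - 18)*exp(q)/(4*exp(4*q) - 12*exp(3*q) - 3*exp(2*q) + 18*exp(q) + 9)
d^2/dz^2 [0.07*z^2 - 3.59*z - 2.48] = 0.140000000000000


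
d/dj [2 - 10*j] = -10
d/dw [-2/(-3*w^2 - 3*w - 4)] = 6*(-2*w - 1)/(3*w^2 + 3*w + 4)^2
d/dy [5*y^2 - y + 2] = 10*y - 1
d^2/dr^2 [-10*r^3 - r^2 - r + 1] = -60*r - 2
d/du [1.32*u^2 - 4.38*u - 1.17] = 2.64*u - 4.38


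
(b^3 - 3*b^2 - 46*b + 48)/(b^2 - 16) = (b^3 - 3*b^2 - 46*b + 48)/(b^2 - 16)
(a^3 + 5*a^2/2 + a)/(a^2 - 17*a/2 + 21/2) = a*(2*a^2 + 5*a + 2)/(2*a^2 - 17*a + 21)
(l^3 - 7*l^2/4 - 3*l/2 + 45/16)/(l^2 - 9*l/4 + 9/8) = (8*l^2 - 2*l - 15)/(2*(4*l - 3))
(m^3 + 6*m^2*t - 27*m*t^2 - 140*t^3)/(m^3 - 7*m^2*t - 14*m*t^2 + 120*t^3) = (-m - 7*t)/(-m + 6*t)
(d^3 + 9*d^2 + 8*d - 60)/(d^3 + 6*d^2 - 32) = (d^2 + 11*d + 30)/(d^2 + 8*d + 16)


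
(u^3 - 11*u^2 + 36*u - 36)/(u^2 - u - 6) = (u^2 - 8*u + 12)/(u + 2)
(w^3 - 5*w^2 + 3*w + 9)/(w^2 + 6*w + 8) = (w^3 - 5*w^2 + 3*w + 9)/(w^2 + 6*w + 8)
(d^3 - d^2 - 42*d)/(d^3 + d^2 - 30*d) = (d - 7)/(d - 5)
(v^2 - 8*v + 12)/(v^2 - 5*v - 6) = (v - 2)/(v + 1)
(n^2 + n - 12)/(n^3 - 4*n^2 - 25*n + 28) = (n - 3)/(n^2 - 8*n + 7)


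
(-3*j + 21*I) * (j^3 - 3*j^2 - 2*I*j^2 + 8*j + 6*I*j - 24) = -3*j^4 + 9*j^3 + 27*I*j^3 + 18*j^2 - 81*I*j^2 - 54*j + 168*I*j - 504*I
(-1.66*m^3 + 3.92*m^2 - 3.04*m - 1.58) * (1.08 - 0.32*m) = 0.5312*m^4 - 3.0472*m^3 + 5.2064*m^2 - 2.7776*m - 1.7064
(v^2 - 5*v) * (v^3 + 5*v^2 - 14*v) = v^5 - 39*v^3 + 70*v^2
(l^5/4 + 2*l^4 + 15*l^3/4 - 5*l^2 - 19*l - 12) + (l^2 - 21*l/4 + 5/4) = l^5/4 + 2*l^4 + 15*l^3/4 - 4*l^2 - 97*l/4 - 43/4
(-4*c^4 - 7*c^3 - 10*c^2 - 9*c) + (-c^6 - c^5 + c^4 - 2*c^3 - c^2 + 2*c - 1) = -c^6 - c^5 - 3*c^4 - 9*c^3 - 11*c^2 - 7*c - 1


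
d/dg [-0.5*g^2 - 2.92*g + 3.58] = -1.0*g - 2.92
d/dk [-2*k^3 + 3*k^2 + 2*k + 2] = -6*k^2 + 6*k + 2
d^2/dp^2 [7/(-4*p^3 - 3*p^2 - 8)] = 42*(-12*p^2*(2*p + 1)^2 + (4*p + 1)*(4*p^3 + 3*p^2 + 8))/(4*p^3 + 3*p^2 + 8)^3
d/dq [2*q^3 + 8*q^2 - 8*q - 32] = 6*q^2 + 16*q - 8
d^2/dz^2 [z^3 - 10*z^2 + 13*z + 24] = 6*z - 20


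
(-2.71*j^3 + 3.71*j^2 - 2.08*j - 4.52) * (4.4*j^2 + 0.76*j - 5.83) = -11.924*j^5 + 14.2644*j^4 + 9.4669*j^3 - 43.0981*j^2 + 8.6912*j + 26.3516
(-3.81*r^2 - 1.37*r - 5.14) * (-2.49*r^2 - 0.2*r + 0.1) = 9.4869*r^4 + 4.1733*r^3 + 12.6916*r^2 + 0.891*r - 0.514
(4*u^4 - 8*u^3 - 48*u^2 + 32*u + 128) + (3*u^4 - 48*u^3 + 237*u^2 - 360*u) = 7*u^4 - 56*u^3 + 189*u^2 - 328*u + 128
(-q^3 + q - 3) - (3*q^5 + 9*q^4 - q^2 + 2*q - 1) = -3*q^5 - 9*q^4 - q^3 + q^2 - q - 2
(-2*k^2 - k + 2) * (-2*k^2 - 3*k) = 4*k^4 + 8*k^3 - k^2 - 6*k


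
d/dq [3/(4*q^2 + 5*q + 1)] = 3*(-8*q - 5)/(4*q^2 + 5*q + 1)^2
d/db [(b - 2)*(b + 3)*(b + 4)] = 3*b^2 + 10*b - 2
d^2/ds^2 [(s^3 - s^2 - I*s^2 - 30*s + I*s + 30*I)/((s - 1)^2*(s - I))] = 2*(s - 91)/(s^4 - 4*s^3 + 6*s^2 - 4*s + 1)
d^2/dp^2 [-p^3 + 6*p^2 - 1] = 12 - 6*p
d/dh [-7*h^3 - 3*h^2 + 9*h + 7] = -21*h^2 - 6*h + 9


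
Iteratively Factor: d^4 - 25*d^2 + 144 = (d + 3)*(d^3 - 3*d^2 - 16*d + 48) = (d + 3)*(d + 4)*(d^2 - 7*d + 12) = (d - 4)*(d + 3)*(d + 4)*(d - 3)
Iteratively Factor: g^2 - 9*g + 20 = (g - 5)*(g - 4)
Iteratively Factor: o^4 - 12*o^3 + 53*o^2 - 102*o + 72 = (o - 3)*(o^3 - 9*o^2 + 26*o - 24) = (o - 3)*(o - 2)*(o^2 - 7*o + 12) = (o - 4)*(o - 3)*(o - 2)*(o - 3)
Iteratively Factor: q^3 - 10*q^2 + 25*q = (q)*(q^2 - 10*q + 25) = q*(q - 5)*(q - 5)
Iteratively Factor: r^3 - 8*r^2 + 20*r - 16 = (r - 2)*(r^2 - 6*r + 8) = (r - 2)^2*(r - 4)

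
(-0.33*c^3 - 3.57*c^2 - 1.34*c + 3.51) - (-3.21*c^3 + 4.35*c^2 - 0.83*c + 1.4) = 2.88*c^3 - 7.92*c^2 - 0.51*c + 2.11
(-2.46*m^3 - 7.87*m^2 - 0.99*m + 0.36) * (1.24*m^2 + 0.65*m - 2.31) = -3.0504*m^5 - 11.3578*m^4 - 0.6605*m^3 + 17.9826*m^2 + 2.5209*m - 0.8316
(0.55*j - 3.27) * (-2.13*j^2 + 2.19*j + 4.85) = -1.1715*j^3 + 8.1696*j^2 - 4.4938*j - 15.8595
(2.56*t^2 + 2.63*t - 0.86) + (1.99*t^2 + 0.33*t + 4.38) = 4.55*t^2 + 2.96*t + 3.52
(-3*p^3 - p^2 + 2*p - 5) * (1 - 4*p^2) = 12*p^5 + 4*p^4 - 11*p^3 + 19*p^2 + 2*p - 5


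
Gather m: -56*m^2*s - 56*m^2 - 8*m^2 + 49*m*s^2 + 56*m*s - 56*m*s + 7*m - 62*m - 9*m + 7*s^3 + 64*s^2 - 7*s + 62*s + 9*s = m^2*(-56*s - 64) + m*(49*s^2 - 64) + 7*s^3 + 64*s^2 + 64*s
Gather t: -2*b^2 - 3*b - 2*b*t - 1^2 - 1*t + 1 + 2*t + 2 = -2*b^2 - 3*b + t*(1 - 2*b) + 2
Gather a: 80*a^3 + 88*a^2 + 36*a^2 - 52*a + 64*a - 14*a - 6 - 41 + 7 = 80*a^3 + 124*a^2 - 2*a - 40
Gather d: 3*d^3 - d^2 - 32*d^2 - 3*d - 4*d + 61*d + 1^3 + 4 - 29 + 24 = 3*d^3 - 33*d^2 + 54*d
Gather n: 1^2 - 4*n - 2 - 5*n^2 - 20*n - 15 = -5*n^2 - 24*n - 16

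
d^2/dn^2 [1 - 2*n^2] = -4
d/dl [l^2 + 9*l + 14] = 2*l + 9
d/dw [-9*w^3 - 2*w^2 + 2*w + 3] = -27*w^2 - 4*w + 2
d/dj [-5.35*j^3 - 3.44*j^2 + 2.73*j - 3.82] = -16.05*j^2 - 6.88*j + 2.73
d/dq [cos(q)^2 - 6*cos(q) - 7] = 2*(3 - cos(q))*sin(q)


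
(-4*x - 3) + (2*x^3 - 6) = 2*x^3 - 4*x - 9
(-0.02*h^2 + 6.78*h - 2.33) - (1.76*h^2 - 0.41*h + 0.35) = -1.78*h^2 + 7.19*h - 2.68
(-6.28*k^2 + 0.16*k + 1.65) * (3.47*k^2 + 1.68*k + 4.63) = -21.7916*k^4 - 9.9952*k^3 - 23.0821*k^2 + 3.5128*k + 7.6395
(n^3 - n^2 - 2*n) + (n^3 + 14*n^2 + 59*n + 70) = 2*n^3 + 13*n^2 + 57*n + 70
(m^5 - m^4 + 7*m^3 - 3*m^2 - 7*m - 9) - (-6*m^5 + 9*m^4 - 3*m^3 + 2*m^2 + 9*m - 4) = 7*m^5 - 10*m^4 + 10*m^3 - 5*m^2 - 16*m - 5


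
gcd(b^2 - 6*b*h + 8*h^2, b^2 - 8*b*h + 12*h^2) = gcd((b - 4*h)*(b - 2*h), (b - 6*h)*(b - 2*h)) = b - 2*h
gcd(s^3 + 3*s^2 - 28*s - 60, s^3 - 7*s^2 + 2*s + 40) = s^2 - 3*s - 10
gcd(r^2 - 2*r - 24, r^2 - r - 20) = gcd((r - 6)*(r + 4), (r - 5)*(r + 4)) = r + 4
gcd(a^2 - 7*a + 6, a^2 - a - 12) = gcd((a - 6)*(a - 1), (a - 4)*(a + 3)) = 1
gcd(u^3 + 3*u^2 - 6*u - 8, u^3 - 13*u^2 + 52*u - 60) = u - 2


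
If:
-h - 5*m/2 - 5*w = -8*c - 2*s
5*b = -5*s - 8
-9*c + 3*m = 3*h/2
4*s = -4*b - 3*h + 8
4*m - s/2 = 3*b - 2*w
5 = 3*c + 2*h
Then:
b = -2086/495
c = -23/15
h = 24/5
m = -11/5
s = 1294/495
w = -251/198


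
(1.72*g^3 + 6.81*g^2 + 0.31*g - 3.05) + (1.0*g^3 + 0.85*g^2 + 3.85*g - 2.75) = 2.72*g^3 + 7.66*g^2 + 4.16*g - 5.8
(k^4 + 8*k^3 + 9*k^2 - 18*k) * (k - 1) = k^5 + 7*k^4 + k^3 - 27*k^2 + 18*k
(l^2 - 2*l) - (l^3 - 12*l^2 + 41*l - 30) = -l^3 + 13*l^2 - 43*l + 30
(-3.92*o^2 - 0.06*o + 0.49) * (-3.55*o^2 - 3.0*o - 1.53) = 13.916*o^4 + 11.973*o^3 + 4.4381*o^2 - 1.3782*o - 0.7497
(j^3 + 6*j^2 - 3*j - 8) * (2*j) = 2*j^4 + 12*j^3 - 6*j^2 - 16*j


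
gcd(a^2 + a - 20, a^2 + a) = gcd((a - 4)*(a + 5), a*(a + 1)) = 1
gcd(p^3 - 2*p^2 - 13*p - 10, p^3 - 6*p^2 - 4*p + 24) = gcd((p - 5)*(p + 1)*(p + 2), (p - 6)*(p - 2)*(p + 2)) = p + 2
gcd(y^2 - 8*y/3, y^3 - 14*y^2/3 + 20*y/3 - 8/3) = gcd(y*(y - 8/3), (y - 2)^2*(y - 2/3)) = 1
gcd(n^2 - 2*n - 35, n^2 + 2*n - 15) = n + 5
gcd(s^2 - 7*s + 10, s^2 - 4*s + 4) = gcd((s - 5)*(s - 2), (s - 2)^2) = s - 2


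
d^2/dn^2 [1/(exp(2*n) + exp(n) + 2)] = (2*(2*exp(n) + 1)^2*exp(n) - (4*exp(n) + 1)*(exp(2*n) + exp(n) + 2))*exp(n)/(exp(2*n) + exp(n) + 2)^3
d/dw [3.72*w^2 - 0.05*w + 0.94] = 7.44*w - 0.05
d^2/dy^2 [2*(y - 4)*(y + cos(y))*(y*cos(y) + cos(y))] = -2*y^3*cos(y) - 12*y^2*sin(y) + 6*y^2*cos(y) - 4*y^2*cos(2*y) + 24*y*sin(y) - 8*y*sin(2*y) + 20*y*cos(y) + 12*y*cos(2*y) + 16*sin(y) + 12*sin(2*y) - 12*cos(y) + 18*cos(2*y) + 2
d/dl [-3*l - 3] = -3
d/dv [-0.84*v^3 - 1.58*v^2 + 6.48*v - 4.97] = -2.52*v^2 - 3.16*v + 6.48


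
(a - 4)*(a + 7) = a^2 + 3*a - 28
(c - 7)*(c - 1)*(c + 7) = c^3 - c^2 - 49*c + 49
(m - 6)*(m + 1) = m^2 - 5*m - 6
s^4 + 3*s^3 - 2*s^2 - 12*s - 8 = (s - 2)*(s + 1)*(s + 2)^2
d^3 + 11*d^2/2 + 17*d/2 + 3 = (d + 1/2)*(d + 2)*(d + 3)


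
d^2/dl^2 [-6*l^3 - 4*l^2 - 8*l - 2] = -36*l - 8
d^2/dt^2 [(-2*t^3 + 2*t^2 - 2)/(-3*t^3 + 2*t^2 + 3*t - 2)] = 4*(-3*t^6 + 27*t^5 - 9*t^4 + 13*t^3 - 45*t^2 + 12*t + 9)/(27*t^9 - 54*t^8 - 45*t^7 + 154*t^6 - 27*t^5 - 138*t^4 + 81*t^3 + 30*t^2 - 36*t + 8)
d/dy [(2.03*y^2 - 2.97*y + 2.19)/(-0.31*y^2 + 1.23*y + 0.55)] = (1.5762*y^2 + 3.5908*y - 4.3272)/(0.0961*y^4 - 0.7626*y^3 + 1.1719*y^2 + 1.353*y + 0.3025)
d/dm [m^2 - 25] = 2*m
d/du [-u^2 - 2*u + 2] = -2*u - 2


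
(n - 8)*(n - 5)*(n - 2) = n^3 - 15*n^2 + 66*n - 80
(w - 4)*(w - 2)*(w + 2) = w^3 - 4*w^2 - 4*w + 16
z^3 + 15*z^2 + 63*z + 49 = (z + 1)*(z + 7)^2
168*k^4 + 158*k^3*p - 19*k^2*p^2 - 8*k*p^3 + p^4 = (-7*k + p)*(-6*k + p)*(k + p)*(4*k + p)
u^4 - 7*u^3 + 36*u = u*(u - 6)*(u - 3)*(u + 2)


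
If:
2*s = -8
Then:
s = -4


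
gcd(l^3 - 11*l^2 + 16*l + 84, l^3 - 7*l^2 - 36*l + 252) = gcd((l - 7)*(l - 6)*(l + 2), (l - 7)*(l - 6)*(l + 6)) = l^2 - 13*l + 42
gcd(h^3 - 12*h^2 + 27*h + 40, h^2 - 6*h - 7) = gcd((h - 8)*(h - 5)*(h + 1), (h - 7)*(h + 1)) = h + 1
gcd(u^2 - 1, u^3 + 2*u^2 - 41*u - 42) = u + 1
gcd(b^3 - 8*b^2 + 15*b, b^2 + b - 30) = b - 5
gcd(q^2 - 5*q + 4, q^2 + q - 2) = q - 1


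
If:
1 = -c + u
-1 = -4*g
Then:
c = u - 1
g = 1/4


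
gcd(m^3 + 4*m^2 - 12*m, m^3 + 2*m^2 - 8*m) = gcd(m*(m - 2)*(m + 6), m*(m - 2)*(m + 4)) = m^2 - 2*m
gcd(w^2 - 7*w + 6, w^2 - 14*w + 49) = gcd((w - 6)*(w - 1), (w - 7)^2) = 1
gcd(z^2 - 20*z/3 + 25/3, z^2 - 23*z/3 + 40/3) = z - 5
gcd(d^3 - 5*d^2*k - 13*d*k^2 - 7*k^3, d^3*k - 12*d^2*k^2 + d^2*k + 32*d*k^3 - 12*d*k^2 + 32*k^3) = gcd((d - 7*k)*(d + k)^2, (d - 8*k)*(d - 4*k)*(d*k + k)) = 1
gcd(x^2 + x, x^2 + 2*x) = x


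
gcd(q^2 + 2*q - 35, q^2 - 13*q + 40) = q - 5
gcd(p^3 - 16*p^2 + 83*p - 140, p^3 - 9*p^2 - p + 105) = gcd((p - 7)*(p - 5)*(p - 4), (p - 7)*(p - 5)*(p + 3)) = p^2 - 12*p + 35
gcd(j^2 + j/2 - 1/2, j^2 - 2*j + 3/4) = j - 1/2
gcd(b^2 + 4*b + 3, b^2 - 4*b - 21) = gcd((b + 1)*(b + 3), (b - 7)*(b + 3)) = b + 3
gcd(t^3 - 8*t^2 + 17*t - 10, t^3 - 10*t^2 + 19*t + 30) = t - 5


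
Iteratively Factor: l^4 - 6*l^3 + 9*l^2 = (l - 3)*(l^3 - 3*l^2) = l*(l - 3)*(l^2 - 3*l) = l*(l - 3)^2*(l)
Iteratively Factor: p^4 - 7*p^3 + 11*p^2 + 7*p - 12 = (p - 1)*(p^3 - 6*p^2 + 5*p + 12) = (p - 4)*(p - 1)*(p^2 - 2*p - 3) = (p - 4)*(p - 1)*(p + 1)*(p - 3)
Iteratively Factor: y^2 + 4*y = (y)*(y + 4)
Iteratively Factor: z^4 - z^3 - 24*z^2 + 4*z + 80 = (z + 2)*(z^3 - 3*z^2 - 18*z + 40) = (z - 5)*(z + 2)*(z^2 + 2*z - 8) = (z - 5)*(z - 2)*(z + 2)*(z + 4)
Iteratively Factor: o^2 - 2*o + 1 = (o - 1)*(o - 1)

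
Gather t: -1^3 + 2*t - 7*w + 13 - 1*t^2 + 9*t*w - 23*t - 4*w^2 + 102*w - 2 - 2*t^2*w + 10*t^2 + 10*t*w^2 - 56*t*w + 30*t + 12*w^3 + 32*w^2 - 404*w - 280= t^2*(9 - 2*w) + t*(10*w^2 - 47*w + 9) + 12*w^3 + 28*w^2 - 309*w - 270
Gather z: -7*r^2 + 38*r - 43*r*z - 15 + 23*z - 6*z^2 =-7*r^2 + 38*r - 6*z^2 + z*(23 - 43*r) - 15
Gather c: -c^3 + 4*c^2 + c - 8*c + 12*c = -c^3 + 4*c^2 + 5*c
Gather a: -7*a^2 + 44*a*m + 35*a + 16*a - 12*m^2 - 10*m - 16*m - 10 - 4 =-7*a^2 + a*(44*m + 51) - 12*m^2 - 26*m - 14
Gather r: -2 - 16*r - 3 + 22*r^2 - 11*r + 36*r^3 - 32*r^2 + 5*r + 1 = 36*r^3 - 10*r^2 - 22*r - 4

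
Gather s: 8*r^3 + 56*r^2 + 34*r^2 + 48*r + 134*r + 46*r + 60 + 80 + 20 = 8*r^3 + 90*r^2 + 228*r + 160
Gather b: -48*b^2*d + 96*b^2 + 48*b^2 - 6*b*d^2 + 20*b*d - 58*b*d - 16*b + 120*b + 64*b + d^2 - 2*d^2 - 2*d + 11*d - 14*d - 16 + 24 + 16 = b^2*(144 - 48*d) + b*(-6*d^2 - 38*d + 168) - d^2 - 5*d + 24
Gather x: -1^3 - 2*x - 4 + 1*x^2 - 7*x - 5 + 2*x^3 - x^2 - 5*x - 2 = 2*x^3 - 14*x - 12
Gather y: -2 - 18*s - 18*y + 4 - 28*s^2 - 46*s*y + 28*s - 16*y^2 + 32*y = -28*s^2 + 10*s - 16*y^2 + y*(14 - 46*s) + 2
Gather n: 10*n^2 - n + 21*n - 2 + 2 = 10*n^2 + 20*n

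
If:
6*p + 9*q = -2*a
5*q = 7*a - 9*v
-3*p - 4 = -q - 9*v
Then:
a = 3*v/29 + 40/87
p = 71*v/29 - 292/261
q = 56/87 - 48*v/29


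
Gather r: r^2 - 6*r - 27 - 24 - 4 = r^2 - 6*r - 55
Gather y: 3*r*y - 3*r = 3*r*y - 3*r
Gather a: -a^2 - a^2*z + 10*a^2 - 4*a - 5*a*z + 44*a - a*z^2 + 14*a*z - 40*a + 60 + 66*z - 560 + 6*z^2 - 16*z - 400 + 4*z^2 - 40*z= a^2*(9 - z) + a*(-z^2 + 9*z) + 10*z^2 + 10*z - 900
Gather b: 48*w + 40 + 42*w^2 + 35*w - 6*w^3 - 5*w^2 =-6*w^3 + 37*w^2 + 83*w + 40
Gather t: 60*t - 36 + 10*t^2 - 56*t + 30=10*t^2 + 4*t - 6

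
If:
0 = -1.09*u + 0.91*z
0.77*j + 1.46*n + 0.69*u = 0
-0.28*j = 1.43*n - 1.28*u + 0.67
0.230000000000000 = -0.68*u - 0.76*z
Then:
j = 2.01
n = -0.99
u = -0.14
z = -0.17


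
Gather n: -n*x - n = n*(-x - 1)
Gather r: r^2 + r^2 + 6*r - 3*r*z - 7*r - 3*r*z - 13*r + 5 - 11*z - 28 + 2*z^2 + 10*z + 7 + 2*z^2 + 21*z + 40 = 2*r^2 + r*(-6*z - 14) + 4*z^2 + 20*z + 24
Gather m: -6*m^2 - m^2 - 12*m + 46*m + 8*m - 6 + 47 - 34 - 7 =-7*m^2 + 42*m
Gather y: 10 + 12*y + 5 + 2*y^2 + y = 2*y^2 + 13*y + 15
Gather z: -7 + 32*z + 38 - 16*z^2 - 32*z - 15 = 16 - 16*z^2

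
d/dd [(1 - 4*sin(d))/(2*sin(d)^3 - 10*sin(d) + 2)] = (8*sin(d)^3 - 3*sin(d)^2 + 1)*cos(d)/(2*(sin(d)^3 - 5*sin(d) + 1)^2)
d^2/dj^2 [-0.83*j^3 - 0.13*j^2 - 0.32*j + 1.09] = -4.98*j - 0.26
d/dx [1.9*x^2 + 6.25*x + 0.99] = 3.8*x + 6.25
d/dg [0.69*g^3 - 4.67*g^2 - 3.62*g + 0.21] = 2.07*g^2 - 9.34*g - 3.62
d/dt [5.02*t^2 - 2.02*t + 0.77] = 10.04*t - 2.02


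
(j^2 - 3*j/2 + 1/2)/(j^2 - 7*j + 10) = (2*j^2 - 3*j + 1)/(2*(j^2 - 7*j + 10))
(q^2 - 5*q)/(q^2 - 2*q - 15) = q/(q + 3)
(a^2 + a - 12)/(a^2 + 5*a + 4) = (a - 3)/(a + 1)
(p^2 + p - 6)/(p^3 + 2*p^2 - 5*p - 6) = 1/(p + 1)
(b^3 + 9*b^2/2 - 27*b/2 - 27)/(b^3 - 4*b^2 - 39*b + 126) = (b + 3/2)/(b - 7)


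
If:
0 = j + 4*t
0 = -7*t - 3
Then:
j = 12/7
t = -3/7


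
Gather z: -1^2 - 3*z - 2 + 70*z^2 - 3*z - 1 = 70*z^2 - 6*z - 4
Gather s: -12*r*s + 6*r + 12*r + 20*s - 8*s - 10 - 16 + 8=18*r + s*(12 - 12*r) - 18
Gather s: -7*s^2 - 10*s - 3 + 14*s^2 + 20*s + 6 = 7*s^2 + 10*s + 3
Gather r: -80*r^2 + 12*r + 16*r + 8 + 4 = -80*r^2 + 28*r + 12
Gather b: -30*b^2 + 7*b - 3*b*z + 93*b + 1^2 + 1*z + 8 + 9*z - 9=-30*b^2 + b*(100 - 3*z) + 10*z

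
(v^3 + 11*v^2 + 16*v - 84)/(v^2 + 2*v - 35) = (v^2 + 4*v - 12)/(v - 5)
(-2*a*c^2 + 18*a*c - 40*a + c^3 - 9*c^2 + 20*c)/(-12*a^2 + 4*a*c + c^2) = (c^2 - 9*c + 20)/(6*a + c)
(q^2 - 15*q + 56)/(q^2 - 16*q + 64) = (q - 7)/(q - 8)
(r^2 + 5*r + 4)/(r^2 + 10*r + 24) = (r + 1)/(r + 6)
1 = 1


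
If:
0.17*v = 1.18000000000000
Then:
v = 6.94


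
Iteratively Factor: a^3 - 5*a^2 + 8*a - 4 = (a - 2)*(a^2 - 3*a + 2) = (a - 2)*(a - 1)*(a - 2)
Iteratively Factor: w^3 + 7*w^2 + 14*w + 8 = (w + 1)*(w^2 + 6*w + 8) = (w + 1)*(w + 4)*(w + 2)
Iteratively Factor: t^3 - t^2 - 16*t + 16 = (t - 1)*(t^2 - 16) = (t - 4)*(t - 1)*(t + 4)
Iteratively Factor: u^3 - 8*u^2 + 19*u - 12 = (u - 4)*(u^2 - 4*u + 3) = (u - 4)*(u - 3)*(u - 1)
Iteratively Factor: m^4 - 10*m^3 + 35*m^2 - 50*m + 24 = (m - 2)*(m^3 - 8*m^2 + 19*m - 12) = (m - 2)*(m - 1)*(m^2 - 7*m + 12) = (m - 3)*(m - 2)*(m - 1)*(m - 4)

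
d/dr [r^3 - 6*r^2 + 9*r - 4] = 3*r^2 - 12*r + 9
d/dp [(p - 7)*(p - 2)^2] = (p - 2)*(3*p - 16)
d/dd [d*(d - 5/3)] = 2*d - 5/3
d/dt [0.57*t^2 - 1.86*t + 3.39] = 1.14*t - 1.86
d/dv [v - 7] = 1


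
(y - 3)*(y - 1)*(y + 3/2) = y^3 - 5*y^2/2 - 3*y + 9/2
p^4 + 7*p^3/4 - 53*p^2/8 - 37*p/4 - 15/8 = (p - 5/2)*(p + 1/4)*(p + 1)*(p + 3)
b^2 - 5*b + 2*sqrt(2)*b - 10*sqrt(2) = (b - 5)*(b + 2*sqrt(2))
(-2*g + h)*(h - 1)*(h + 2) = -2*g*h^2 - 2*g*h + 4*g + h^3 + h^2 - 2*h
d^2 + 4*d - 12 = (d - 2)*(d + 6)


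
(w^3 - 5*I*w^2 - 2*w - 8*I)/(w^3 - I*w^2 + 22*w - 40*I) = (w + I)/(w + 5*I)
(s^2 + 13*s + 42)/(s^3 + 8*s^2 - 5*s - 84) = (s + 6)/(s^2 + s - 12)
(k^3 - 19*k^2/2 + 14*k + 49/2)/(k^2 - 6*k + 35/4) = 2*(k^2 - 6*k - 7)/(2*k - 5)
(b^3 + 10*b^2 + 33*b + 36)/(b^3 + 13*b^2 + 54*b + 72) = (b + 3)/(b + 6)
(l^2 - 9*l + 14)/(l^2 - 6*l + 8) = (l - 7)/(l - 4)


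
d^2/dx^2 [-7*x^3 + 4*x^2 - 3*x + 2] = 8 - 42*x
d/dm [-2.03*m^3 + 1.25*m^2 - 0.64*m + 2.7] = -6.09*m^2 + 2.5*m - 0.64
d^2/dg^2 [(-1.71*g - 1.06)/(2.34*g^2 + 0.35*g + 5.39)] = (-(1.71*g + 1.06)*(4.68*g + 0.35)*(9.36*g + 0.7) + (24.0084*g + 6.1578)*(2.34*g^2 + 0.35*g + 5.39))/(2.34*g^2 + 0.35*g + 5.39)^3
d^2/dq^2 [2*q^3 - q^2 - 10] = 12*q - 2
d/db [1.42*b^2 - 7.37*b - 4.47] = 2.84*b - 7.37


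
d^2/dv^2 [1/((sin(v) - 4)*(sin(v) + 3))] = (-4*sin(v)^4 + 3*sin(v)^3 - 43*sin(v)^2 + 6*sin(v) + 26)/((sin(v) - 4)^3*(sin(v) + 3)^3)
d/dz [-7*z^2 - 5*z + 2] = -14*z - 5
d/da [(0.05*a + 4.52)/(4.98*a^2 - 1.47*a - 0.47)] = (-0.249*a^2 - 45.0192*a + 6.6209)/(24.8004*a^4 - 14.6412*a^3 - 2.5203*a^2 + 1.3818*a + 0.2209)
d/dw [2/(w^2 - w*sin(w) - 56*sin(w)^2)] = 2*(w*cos(w) - 2*w + sin(w) + 56*sin(2*w))/((w - 8*sin(w))^2*(w + 7*sin(w))^2)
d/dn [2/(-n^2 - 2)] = 4*n/(n^2 + 2)^2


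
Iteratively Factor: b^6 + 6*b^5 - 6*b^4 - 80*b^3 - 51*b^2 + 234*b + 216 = (b - 2)*(b^5 + 8*b^4 + 10*b^3 - 60*b^2 - 171*b - 108) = (b - 2)*(b + 1)*(b^4 + 7*b^3 + 3*b^2 - 63*b - 108) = (b - 2)*(b + 1)*(b + 3)*(b^3 + 4*b^2 - 9*b - 36) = (b - 2)*(b + 1)*(b + 3)^2*(b^2 + b - 12) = (b - 3)*(b - 2)*(b + 1)*(b + 3)^2*(b + 4)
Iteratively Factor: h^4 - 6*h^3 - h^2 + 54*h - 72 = (h - 4)*(h^3 - 2*h^2 - 9*h + 18) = (h - 4)*(h + 3)*(h^2 - 5*h + 6) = (h - 4)*(h - 3)*(h + 3)*(h - 2)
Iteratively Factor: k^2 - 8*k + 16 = (k - 4)*(k - 4)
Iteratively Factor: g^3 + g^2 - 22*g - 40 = (g + 2)*(g^2 - g - 20) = (g + 2)*(g + 4)*(g - 5)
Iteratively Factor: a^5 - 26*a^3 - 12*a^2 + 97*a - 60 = (a + 3)*(a^4 - 3*a^3 - 17*a^2 + 39*a - 20) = (a - 1)*(a + 3)*(a^3 - 2*a^2 - 19*a + 20) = (a - 1)*(a + 3)*(a + 4)*(a^2 - 6*a + 5) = (a - 5)*(a - 1)*(a + 3)*(a + 4)*(a - 1)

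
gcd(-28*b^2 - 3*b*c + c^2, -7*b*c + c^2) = 7*b - c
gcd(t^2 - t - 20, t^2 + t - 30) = t - 5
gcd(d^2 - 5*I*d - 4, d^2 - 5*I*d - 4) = d^2 - 5*I*d - 4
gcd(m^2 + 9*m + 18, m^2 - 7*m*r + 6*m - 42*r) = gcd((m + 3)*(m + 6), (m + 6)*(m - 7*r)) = m + 6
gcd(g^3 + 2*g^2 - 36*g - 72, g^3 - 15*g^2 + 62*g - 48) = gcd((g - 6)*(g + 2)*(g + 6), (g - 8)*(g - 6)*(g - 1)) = g - 6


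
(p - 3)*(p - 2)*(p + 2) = p^3 - 3*p^2 - 4*p + 12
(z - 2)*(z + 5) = z^2 + 3*z - 10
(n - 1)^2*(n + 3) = n^3 + n^2 - 5*n + 3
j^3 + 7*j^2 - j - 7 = (j - 1)*(j + 1)*(j + 7)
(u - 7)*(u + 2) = u^2 - 5*u - 14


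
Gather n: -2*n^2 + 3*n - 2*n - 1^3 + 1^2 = -2*n^2 + n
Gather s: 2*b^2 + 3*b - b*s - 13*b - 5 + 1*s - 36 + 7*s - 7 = 2*b^2 - 10*b + s*(8 - b) - 48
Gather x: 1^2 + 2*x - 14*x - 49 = -12*x - 48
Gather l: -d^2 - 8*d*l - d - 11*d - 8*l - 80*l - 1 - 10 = -d^2 - 12*d + l*(-8*d - 88) - 11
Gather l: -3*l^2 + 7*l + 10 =-3*l^2 + 7*l + 10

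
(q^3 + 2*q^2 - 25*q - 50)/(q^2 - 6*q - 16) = (q^2 - 25)/(q - 8)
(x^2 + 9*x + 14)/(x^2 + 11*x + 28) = (x + 2)/(x + 4)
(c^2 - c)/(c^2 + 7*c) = (c - 1)/(c + 7)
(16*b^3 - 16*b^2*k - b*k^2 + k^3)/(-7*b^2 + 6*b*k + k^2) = (-16*b^2 + k^2)/(7*b + k)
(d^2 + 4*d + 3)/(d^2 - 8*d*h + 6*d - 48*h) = (d^2 + 4*d + 3)/(d^2 - 8*d*h + 6*d - 48*h)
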